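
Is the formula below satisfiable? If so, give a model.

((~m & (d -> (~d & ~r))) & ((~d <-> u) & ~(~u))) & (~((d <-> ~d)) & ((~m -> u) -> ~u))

Case u = True: the conjunct (~m -> u) -> ~u becomes (~m -> True) -> ~True = False.
Case u = False: the conjunct ~(~u) becomes ~(~False) = False.
Both cases fail — unsatisfiable.

The formula is unsatisfiable.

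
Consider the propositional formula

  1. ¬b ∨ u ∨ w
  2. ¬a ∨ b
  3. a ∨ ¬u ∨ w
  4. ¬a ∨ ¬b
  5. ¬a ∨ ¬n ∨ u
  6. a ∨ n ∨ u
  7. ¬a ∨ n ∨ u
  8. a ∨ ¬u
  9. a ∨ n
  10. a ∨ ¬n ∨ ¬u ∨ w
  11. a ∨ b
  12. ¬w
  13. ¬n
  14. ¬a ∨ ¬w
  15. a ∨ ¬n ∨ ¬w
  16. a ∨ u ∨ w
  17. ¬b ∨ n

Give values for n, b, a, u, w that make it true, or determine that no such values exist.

Case n = True:
  Clause (¬n) is falsified — contradiction.
Case n = False:
  (a ∨ n) forces a = True.
  (¬a ∨ b) forces b = True.
  Clause (¬a ∨ ¬b) is falsified — contradiction.
Both cases fail, so the formula is unsatisfiable.

The formula is unsatisfiable.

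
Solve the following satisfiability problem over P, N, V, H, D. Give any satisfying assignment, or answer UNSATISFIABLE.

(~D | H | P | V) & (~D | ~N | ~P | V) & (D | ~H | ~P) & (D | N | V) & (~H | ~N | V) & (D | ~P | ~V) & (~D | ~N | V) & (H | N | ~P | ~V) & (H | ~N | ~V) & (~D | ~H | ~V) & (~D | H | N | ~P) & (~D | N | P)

P = False; N = True; V = True; H = True; D = False

Set P = False.
Set N = True.
Set V = True.
  then (H | ~N | ~V) forces H = True.
  then (~D | ~H | ~V) forces D = False.
All clauses satisfied.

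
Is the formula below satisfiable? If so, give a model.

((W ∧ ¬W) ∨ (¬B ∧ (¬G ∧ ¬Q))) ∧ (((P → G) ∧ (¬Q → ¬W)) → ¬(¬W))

G: False; P: True; B: False; W: True; Q: False

  (W ∧ ¬W) ∨ (¬B ∧ (¬G ∧ ¬Q)) = True
    W ∧ ¬W = False
      ¬W = False
    ¬B ∧ (¬G ∧ ¬Q) = True
      ¬B = True
      ¬G ∧ ¬Q = True
        ¬G = True
        ¬Q = True
  ((P → G) ∧ (¬Q → ¬W)) → ¬(¬W) = True
    (P → G) ∧ (¬Q → ¬W) = False
      P → G = False
      ¬Q → ¬W = False
        ¬Q = True
        ¬W = False
    ¬(¬W) = True
      ¬W = False
Both conjuncts True, so the formula holds.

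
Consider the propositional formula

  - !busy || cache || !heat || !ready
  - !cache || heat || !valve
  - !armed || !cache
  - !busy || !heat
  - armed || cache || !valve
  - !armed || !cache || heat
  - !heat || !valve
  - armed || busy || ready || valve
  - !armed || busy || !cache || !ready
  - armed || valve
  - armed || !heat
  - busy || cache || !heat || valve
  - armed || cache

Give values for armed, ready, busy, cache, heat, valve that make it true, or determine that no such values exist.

Set armed = True.
  then (!armed || !cache) forces cache = False.
Set ready = True.
Set busy = True.
  then (!busy || cache || !heat || !ready) forces heat = False.
Set valve = True.
All clauses satisfied.

armed = True, ready = True, busy = True, cache = False, heat = False, valve = True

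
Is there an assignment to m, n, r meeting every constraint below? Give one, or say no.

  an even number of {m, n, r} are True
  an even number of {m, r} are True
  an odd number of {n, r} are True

m=T, n=F, r=T

{m, n, r}: 2 true → even ✓
{m, r}: 2 true → even ✓
{n, r}: 1 true → odd ✓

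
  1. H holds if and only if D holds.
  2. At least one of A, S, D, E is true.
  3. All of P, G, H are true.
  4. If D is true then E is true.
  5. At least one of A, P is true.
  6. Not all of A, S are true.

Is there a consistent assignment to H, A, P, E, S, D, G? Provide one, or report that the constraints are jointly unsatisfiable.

H = True, A = False, P = True, E = True, S = False, D = True, G = True

  (1) H=T, D=T — same ✓
  (2) {A, S, D, E}: 2 true — at least one ✓
  (3) {P, G, H}: all 3 true ✓
  (4) D=T ⇒ E: T ✓
  (5) {A, P}: 1 true — at least one ✓
  (6) {A, S}: 0/2 true — not all ✓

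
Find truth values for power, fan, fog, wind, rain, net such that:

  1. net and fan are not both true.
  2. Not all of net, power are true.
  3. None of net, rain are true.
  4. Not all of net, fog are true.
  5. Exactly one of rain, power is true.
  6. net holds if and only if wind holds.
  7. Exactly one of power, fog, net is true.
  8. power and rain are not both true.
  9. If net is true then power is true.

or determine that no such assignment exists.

power = True; fan = True; fog = False; wind = False; rain = False; net = False

  (1) net=F, fan=T — not both ✓
  (2) {net, power}: 1/2 true — not all ✓
  (3) {net, rain}: 0 true — none ✓
  (4) {net, fog}: 0/2 true — not all ✓
  (5) {rain, power}: 1 true — exactly one ✓
  (6) net=F, wind=F — same ✓
  (7) {power, fog, net}: 1 true — exactly one ✓
  (8) power=T, rain=F — not both ✓
  (9) net=F ⇒ power: vacuous ✓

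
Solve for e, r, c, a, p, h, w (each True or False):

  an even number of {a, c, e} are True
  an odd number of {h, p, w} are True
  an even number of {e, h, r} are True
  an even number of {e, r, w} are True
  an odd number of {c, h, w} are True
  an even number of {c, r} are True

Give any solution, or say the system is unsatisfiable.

e = False, r = True, c = True, a = True, p = True, h = True, w = True

{a, c, e}: 2 true → even ✓
{h, p, w}: 3 true → odd ✓
{e, h, r}: 2 true → even ✓
{e, r, w}: 2 true → even ✓
{c, h, w}: 3 true → odd ✓
{c, r}: 2 true → even ✓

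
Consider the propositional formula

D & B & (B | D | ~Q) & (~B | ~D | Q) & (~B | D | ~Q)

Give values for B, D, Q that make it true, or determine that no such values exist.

Unit clause (D) forces D = True.
Unit clause (B) forces B = True.
In (~B | ~D | Q) only Q is left, so Q = True.
Check each clause:
  (D): D holds.
  (B): B holds.
  (B | D | ~Q): B holds.
  (~B | ~D | Q): Q holds.
  (~B | D | ~Q): D holds.
All clauses satisfied.

B = True; D = True; Q = True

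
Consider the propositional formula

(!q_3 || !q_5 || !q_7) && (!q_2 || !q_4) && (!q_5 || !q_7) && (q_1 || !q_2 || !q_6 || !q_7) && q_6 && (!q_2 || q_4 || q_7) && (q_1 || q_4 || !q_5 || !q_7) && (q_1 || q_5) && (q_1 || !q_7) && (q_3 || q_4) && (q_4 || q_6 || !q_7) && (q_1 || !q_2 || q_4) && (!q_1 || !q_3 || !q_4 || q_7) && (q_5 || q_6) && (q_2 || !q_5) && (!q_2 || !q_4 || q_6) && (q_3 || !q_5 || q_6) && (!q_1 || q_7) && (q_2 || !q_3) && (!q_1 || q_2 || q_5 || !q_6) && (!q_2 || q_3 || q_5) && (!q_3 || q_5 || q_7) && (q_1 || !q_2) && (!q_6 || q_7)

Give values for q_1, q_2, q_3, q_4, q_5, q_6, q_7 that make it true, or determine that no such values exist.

Unit clause (q_6) forces q_6 = True.
In (!q_6 || q_7) only q_7 is left, so q_7 = True.
In (!q_5 || !q_7) only !q_5 is left, so q_5 = False.
In (q_1 || q_5) only q_1 is left, so q_1 = True.
In (!q_1 || q_2 || q_5 || !q_6) only q_2 is left, so q_2 = True.
In (!q_2 || q_3 || q_5) only q_3 is left, so q_3 = True.
In (!q_2 || !q_4) only !q_4 is left, so q_4 = False.
All clauses satisfied.

q_1=T, q_2=T, q_3=T, q_4=F, q_5=F, q_6=T, q_7=T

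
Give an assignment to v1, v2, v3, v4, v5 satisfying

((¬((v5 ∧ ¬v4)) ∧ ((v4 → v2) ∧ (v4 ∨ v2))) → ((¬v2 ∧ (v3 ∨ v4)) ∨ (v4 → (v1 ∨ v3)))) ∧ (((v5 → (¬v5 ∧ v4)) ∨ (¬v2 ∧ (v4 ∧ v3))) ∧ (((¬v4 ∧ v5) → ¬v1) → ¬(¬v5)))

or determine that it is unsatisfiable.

v1 = False, v2 = False, v3 = True, v4 = True, v5 = True

  (¬((v5 ∧ ¬v4)) ∧ ((v4 → v2) ∧ (v4 ∨ v2))) → ((¬v2 ∧ (v3 ∨ v4)) ∨ (v4 → (v1 ∨ v3))) = True
    ¬((v5 ∧ ¬v4)) ∧ ((v4 → v2) ∧ (v4 ∨ v2)) = False
      ¬((v5 ∧ ¬v4)) = True
        v5 ∧ ¬v4 = False
          ¬v4 = False
      (v4 → v2) ∧ (v4 ∨ v2) = False
        v4 → v2 = False
        v4 ∨ v2 = True
    (¬v2 ∧ (v3 ∨ v4)) ∨ (v4 → (v1 ∨ v3)) = True
      ¬v2 ∧ (v3 ∨ v4) = True
        ¬v2 = True
        v3 ∨ v4 = True
      v4 → (v1 ∨ v3) = True
        v1 ∨ v3 = True
  ((v5 → (¬v5 ∧ v4)) ∨ (¬v2 ∧ (v4 ∧ v3))) ∧ (((¬v4 ∧ v5) → ¬v1) → ¬(¬v5)) = True
    (v5 → (¬v5 ∧ v4)) ∨ (¬v2 ∧ (v4 ∧ v3)) = True
      v5 → (¬v5 ∧ v4) = False
        ¬v5 ∧ v4 = False
          ¬v5 = False
      ¬v2 ∧ (v4 ∧ v3) = True
        ¬v2 = True
        v4 ∧ v3 = True
    ((¬v4 ∧ v5) → ¬v1) → ¬(¬v5) = True
      (¬v4 ∧ v5) → ¬v1 = True
        ¬v4 ∧ v5 = False
          ¬v4 = False
        ¬v1 = True
      ¬(¬v5) = True
        ¬v5 = False
Both conjuncts True, so the formula holds.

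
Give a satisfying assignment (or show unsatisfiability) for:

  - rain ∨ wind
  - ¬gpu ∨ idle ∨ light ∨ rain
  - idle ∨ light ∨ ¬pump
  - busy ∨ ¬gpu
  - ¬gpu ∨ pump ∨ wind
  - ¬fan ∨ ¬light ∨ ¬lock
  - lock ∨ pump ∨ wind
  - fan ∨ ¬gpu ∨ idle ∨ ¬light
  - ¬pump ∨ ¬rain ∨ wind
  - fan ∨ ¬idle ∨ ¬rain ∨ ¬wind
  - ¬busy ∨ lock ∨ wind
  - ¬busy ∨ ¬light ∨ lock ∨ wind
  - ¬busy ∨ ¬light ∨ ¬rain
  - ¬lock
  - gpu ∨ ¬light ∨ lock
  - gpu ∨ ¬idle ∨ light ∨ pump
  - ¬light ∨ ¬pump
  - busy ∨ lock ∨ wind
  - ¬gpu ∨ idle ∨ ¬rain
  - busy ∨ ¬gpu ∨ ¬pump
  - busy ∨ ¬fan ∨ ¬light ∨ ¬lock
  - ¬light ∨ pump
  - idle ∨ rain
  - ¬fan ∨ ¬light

lock = False; rain = False; light = False; wind = True; fan = False; busy = True; gpu = False; pump = True; idle = True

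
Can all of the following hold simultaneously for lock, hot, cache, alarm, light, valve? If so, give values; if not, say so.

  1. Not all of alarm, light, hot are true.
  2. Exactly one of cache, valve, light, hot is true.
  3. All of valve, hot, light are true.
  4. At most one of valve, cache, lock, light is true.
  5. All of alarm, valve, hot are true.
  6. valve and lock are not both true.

Case hot = True:
  (2) with hot=T forces cache = False.
  (2) with hot=T forces valve = False.
  Constraint (3) is violated (valve=F) — contradiction.
Case hot = False:
  Constraint (3) is violated (hot=F) — contradiction.
Both cases fail — unsatisfiable.

Unsatisfiable — no assignment works.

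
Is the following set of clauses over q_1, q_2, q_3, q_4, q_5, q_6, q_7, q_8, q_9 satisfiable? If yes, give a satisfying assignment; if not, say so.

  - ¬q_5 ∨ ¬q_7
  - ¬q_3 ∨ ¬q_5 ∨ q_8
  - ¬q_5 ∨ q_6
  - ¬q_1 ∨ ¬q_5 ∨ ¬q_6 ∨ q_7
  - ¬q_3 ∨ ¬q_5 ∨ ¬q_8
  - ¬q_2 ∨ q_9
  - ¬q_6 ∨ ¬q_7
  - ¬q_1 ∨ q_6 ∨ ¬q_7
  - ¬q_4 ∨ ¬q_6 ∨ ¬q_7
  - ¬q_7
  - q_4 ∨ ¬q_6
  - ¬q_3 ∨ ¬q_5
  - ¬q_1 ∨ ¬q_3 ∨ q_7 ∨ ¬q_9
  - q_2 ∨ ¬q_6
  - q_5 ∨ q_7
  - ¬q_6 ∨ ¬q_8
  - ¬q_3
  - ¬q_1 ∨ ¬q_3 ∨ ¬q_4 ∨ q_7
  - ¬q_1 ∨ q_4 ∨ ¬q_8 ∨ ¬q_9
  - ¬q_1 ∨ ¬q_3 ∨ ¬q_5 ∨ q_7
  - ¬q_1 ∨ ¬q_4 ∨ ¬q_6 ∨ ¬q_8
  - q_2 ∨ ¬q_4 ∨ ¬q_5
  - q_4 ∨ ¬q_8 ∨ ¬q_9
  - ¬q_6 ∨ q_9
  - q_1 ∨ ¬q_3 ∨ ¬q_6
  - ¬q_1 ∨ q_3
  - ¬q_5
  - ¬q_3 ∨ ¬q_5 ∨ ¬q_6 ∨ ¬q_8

Case q_5 = True:
  Clause (¬q_5) is falsified — contradiction.
Case q_5 = False:
  (¬q_7) forces q_7 = False.
  Clause (q_5 ∨ q_7) is falsified — contradiction.
Both cases fail, so the formula is unsatisfiable.

UNSATISFIABLE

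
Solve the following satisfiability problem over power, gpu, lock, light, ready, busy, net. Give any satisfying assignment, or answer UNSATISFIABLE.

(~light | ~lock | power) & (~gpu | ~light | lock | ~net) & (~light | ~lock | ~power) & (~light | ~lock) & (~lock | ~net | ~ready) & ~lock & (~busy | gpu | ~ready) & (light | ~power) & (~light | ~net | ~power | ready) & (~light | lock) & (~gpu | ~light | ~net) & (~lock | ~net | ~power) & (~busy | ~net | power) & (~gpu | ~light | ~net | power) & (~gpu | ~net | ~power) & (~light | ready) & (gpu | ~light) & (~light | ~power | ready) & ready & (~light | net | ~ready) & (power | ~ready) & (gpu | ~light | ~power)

The formula is unsatisfiable.

Case lock = True:
  Clause (~lock) is falsified — contradiction.
Case lock = False:
  (~light | lock) forces light = False.
  (light | ~power) forces power = False.
  (ready) forces ready = True.
  Clause (power | ~ready) is falsified — contradiction.
Both cases fail, so the formula is unsatisfiable.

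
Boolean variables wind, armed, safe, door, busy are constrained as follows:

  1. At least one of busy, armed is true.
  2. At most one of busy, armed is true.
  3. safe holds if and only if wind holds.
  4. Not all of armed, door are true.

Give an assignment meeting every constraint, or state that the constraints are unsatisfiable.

wind=F, armed=F, safe=F, door=F, busy=T

  (1) {busy, armed}: 1 true — at least one ✓
  (2) {busy, armed}: 1 true — at most one ✓
  (3) safe=F, wind=F — same ✓
  (4) {armed, door}: 0/2 true — not all ✓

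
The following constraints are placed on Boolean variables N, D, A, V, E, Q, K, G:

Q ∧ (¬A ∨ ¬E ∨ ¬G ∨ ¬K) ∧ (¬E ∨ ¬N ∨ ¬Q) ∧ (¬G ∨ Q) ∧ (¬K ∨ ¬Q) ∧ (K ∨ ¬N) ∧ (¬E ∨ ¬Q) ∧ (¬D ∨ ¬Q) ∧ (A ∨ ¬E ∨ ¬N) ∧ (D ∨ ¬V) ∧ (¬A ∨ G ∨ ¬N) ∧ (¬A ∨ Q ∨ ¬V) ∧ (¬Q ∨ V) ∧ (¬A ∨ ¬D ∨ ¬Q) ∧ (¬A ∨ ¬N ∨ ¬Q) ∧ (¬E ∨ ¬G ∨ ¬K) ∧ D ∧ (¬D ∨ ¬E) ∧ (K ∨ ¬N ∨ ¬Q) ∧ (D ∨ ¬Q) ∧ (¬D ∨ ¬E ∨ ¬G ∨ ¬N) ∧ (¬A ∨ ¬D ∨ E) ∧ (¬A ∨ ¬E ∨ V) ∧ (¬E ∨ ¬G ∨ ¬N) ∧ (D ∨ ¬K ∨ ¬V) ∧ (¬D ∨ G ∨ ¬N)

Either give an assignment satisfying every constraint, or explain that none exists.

Case D = True:
  (Q) forces Q = True.
  Clause (¬D ∨ ¬Q) is falsified — contradiction.
Case D = False:
  Clause (D) is falsified — contradiction.
Both cases fail, so the formula is unsatisfiable.

UNSATISFIABLE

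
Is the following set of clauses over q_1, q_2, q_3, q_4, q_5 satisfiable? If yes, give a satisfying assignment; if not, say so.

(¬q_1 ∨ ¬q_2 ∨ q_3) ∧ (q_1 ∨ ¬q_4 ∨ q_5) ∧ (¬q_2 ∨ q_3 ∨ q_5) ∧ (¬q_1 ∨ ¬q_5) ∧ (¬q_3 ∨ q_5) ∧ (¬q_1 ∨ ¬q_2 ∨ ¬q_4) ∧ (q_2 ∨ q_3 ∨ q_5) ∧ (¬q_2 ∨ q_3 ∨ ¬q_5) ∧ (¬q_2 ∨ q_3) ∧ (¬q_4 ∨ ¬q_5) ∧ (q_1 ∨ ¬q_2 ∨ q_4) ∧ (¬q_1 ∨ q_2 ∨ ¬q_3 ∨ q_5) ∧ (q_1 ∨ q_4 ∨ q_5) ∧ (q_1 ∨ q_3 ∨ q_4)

q_1 = False, q_2 = False, q_3 = True, q_4 = False, q_5 = True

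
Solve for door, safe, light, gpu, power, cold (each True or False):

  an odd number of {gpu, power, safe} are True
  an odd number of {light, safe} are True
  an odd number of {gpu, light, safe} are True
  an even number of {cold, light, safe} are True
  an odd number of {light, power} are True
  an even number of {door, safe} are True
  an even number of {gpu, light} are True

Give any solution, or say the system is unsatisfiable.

Unsatisfiable — no assignment works.

Adding constraints 1, 3, 5 mod 2: every variable appears an even number of times on the left, so the left side is 0.
But the right sides sum to 1 (mod 2). 0 ≠ 1 — the system is inconsistent.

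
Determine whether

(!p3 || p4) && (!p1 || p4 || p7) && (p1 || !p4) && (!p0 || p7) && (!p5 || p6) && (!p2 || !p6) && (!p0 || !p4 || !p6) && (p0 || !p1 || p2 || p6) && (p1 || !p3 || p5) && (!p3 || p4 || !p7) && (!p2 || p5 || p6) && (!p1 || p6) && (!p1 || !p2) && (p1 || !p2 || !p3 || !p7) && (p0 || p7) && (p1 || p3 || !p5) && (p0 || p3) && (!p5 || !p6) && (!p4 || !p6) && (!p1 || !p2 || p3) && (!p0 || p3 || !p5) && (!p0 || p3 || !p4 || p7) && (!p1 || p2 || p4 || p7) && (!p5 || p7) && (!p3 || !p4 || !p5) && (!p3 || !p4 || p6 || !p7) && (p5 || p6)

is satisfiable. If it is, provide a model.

p0 = True, p1 = False, p2 = False, p3 = False, p4 = False, p5 = False, p6 = True, p7 = True

Set p0 = True.
  then (!p0 || p7) forces p7 = True.
Set p1 = False.
  then (p1 || !p4) forces p4 = False.
  then (!p3 || p4 || !p7) forces p3 = False.
  then (p1 || p3 || !p5) forces p5 = False.
  then (p5 || p6) forces p6 = True.
  then (!p2 || !p6) forces p2 = False.
All clauses satisfied.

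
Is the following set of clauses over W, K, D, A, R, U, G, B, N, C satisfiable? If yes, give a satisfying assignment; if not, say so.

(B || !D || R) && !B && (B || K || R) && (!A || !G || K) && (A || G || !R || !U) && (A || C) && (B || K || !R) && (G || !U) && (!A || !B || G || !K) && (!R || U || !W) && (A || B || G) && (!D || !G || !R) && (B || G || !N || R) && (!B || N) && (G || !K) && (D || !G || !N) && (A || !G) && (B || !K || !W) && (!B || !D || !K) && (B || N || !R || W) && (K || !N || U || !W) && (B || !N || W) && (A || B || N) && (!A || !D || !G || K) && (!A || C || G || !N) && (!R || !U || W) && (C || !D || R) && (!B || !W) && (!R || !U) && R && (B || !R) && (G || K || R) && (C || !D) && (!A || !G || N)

Case R = True:
  (!B) forces B = False.
  Clause (B || !R) is falsified — contradiction.
Case R = False:
  Clause (R) is falsified — contradiction.
Both cases fail, so the formula is unsatisfiable.

The formula is unsatisfiable.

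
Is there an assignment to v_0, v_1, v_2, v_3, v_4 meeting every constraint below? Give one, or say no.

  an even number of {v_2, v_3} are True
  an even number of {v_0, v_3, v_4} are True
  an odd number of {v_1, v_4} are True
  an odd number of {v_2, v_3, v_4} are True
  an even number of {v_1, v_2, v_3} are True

v_0 = False, v_1 = False, v_2 = True, v_3 = True, v_4 = True

{v_2, v_3}: 2 true → even ✓
{v_0, v_3, v_4}: 2 true → even ✓
{v_1, v_4}: 1 true → odd ✓
{v_2, v_3, v_4}: 3 true → odd ✓
{v_1, v_2, v_3}: 2 true → even ✓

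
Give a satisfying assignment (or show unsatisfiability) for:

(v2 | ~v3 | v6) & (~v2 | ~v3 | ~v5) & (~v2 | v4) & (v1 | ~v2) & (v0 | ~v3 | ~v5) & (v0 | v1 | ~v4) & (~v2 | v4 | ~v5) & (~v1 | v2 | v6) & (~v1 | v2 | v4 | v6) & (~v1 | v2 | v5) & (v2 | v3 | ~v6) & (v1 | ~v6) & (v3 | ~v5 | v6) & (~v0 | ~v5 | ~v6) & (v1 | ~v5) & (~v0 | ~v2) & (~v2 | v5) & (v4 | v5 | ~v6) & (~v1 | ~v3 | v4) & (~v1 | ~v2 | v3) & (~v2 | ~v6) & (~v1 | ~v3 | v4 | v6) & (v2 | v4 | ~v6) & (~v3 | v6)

v0 = True; v1 = False; v2 = False; v3 = False; v4 = False; v5 = False; v6 = False

Set v0 = True.
  then (~v0 | ~v2) forces v2 = False.
Set v1 = False.
  then (v1 | ~v6) forces v6 = False.
  then (v1 | ~v5) forces v5 = False.
  then (~v3 | v6) forces v3 = False.
Set v4 = False.
All clauses satisfied.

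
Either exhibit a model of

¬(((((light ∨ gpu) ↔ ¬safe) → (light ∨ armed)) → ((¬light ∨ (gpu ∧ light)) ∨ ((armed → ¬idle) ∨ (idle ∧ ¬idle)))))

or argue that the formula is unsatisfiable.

light=T, gpu=F, armed=T, safe=T, idle=T

  ¬(((((light ∨ gpu) ↔ ¬safe) → (light ∨ armed)) → ((¬light ∨ (gpu ∧ light)) ∨ ((armed → ¬idle) ∨ (idle ∧ ¬idle))))) = True
    (((light ∨ gpu) ↔ ¬safe) → (light ∨ armed)) → ((¬light ∨ (gpu ∧ light)) ∨ ((armed → ¬idle) ∨ (idle ∧ ¬idle))) = False
      ((light ∨ gpu) ↔ ¬safe) → (light ∨ armed) = True
        (light ∨ gpu) ↔ ¬safe = False
          light ∨ gpu = True
          ¬safe = False
        light ∨ armed = True
      (¬light ∨ (gpu ∧ light)) ∨ ((armed → ¬idle) ∨ (idle ∧ ¬idle)) = False
        ¬light ∨ (gpu ∧ light) = False
          ¬light = False
          gpu ∧ light = False
        (armed → ¬idle) ∨ (idle ∧ ¬idle) = False
          armed → ¬idle = False
            ¬idle = False
          idle ∧ ¬idle = False
            ¬idle = False
The formula evaluates to True.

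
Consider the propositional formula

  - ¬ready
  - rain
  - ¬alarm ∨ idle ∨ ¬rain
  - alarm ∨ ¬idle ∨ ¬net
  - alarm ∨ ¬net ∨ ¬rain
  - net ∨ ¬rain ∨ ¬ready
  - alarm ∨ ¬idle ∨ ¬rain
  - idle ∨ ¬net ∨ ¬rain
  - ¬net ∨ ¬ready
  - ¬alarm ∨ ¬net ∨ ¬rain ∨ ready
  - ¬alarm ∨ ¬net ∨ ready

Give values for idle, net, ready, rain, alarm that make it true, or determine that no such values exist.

Unit clause (¬ready) forces ready = False.
Unit clause (rain) forces rain = True.
Set idle = False.
  then (¬alarm ∨ idle ∨ ¬rain) forces alarm = False.
  then (alarm ∨ ¬net ∨ ¬rain) forces net = False.
All clauses satisfied.

idle: False, net: False, ready: False, rain: True, alarm: False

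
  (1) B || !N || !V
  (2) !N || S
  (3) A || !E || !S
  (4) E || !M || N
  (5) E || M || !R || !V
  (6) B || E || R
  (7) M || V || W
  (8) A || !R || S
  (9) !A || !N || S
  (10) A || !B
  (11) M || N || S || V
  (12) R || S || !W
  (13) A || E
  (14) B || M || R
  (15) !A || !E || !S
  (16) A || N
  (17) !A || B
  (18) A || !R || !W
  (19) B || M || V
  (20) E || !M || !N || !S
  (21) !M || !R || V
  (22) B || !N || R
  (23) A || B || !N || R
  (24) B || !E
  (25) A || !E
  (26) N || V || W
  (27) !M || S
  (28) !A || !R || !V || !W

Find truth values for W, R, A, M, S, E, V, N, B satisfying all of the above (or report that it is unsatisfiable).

Set W = True.
Set R = False.
  then (R || S || !W) forces S = True.
Set A = True.
  then (!A || !E || !S) forces E = False.
  then (!A || B) forces B = True.
Try M = True:
  (E || !M || N) forces N = True.
  clause (E || !M || !N || !S) is falsified — backtrack.
So M = False.
Set V = False.
Set N = True.
All clauses satisfied.

W = True, R = False, A = True, M = False, S = True, E = False, V = False, N = True, B = True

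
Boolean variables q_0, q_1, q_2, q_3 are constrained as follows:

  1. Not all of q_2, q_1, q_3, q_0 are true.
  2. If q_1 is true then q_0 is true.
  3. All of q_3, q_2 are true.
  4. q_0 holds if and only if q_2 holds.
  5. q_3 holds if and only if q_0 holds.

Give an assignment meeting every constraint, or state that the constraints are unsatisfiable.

q_0 = True, q_1 = False, q_2 = True, q_3 = True

  (1) {q_2, q_1, q_3, q_0}: 3/4 true — not all ✓
  (2) q_1=F ⇒ q_0: vacuous ✓
  (3) {q_3, q_2}: all 2 true ✓
  (4) q_0=T, q_2=T — same ✓
  (5) q_3=T, q_0=T — same ✓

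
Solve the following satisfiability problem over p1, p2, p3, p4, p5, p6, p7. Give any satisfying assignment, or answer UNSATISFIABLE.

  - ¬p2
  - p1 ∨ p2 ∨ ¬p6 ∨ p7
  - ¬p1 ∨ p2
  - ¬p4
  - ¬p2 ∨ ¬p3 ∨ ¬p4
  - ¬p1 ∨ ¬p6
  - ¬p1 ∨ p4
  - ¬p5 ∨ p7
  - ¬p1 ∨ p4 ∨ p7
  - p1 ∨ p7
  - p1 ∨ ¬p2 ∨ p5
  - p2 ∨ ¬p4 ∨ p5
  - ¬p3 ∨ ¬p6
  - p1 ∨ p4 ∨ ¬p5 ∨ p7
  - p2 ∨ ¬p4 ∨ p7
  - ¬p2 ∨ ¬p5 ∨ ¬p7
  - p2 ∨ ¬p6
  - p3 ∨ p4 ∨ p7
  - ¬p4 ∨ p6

Unit clause (¬p2) forces p2 = False.
In (¬p1 ∨ p2) only ¬p1 is left, so p1 = False.
Unit clause (¬p4) forces p4 = False.
In (p1 ∨ p7) only p7 is left, so p7 = True.
In (p2 ∨ ¬p6) only ¬p6 is left, so p6 = False.
Set p3 = False.
Set p5 = True.
All clauses satisfied.

p1=F, p2=F, p3=F, p4=F, p5=T, p6=F, p7=T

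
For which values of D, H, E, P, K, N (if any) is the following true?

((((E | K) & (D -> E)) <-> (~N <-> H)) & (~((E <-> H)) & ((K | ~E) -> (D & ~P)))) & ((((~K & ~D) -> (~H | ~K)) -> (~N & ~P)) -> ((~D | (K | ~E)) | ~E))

D: False, H: False, E: True, P: False, K: False, N: True

  (((E | K) & (D -> E)) <-> (~N <-> H)) & (~((E <-> H)) & ((K | ~E) -> (D & ~P))) = True
    ((E | K) & (D -> E)) <-> (~N <-> H) = True
      (E | K) & (D -> E) = True
        E | K = True
        D -> E = True
      ~N <-> H = True
        ~N = False
    ~((E <-> H)) & ((K | ~E) -> (D & ~P)) = True
      ~((E <-> H)) = True
        E <-> H = False
      (K | ~E) -> (D & ~P) = True
        K | ~E = False
          ~E = False
        D & ~P = False
          ~P = True
  (((~K & ~D) -> (~H | ~K)) -> (~N & ~P)) -> ((~D | (K | ~E)) | ~E) = True
    ((~K & ~D) -> (~H | ~K)) -> (~N & ~P) = False
      (~K & ~D) -> (~H | ~K) = True
        ~K & ~D = True
          ~K = True
          ~D = True
        ~H | ~K = True
          ~H = True
          ~K = True
      ~N & ~P = False
        ~N = False
        ~P = True
    (~D | (K | ~E)) | ~E = True
      ~D | (K | ~E) = True
        ~D = True
        K | ~E = False
          ~E = False
      ~E = False
Both conjuncts True, so the formula holds.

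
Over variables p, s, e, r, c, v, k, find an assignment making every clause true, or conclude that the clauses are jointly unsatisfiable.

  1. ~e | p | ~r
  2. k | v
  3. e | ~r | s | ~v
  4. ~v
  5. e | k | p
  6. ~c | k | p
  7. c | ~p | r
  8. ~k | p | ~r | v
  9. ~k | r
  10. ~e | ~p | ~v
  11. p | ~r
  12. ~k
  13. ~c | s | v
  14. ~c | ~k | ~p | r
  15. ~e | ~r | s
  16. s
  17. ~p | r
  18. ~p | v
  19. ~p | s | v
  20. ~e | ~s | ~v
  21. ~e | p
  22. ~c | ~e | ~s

Case v = True:
  Clause (~v) is falsified — contradiction.
Case v = False:
  (k | v) forces k = True.
  Clause (~k) is falsified — contradiction.
Both cases fail, so the formula is unsatisfiable.

UNSATISFIABLE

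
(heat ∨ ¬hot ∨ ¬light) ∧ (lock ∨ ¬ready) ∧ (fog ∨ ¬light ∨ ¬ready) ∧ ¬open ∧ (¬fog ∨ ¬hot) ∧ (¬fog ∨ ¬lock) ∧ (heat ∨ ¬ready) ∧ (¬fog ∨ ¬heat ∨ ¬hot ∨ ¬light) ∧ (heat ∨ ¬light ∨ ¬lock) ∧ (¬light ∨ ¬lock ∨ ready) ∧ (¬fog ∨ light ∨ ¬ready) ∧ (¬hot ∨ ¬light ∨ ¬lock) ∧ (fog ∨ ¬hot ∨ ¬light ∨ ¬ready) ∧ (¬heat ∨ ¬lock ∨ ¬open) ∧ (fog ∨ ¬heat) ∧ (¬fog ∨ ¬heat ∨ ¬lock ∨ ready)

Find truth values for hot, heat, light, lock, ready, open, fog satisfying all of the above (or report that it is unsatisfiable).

hot = False, heat = False, light = False, lock = False, ready = False, open = False, fog = False

Unit clause (¬open) forces open = False.
Set hot = False.
Set heat = False.
  then (heat ∨ ¬ready) forces ready = False.
Set light = False.
Set lock = False.
Set fog = False.
All clauses satisfied.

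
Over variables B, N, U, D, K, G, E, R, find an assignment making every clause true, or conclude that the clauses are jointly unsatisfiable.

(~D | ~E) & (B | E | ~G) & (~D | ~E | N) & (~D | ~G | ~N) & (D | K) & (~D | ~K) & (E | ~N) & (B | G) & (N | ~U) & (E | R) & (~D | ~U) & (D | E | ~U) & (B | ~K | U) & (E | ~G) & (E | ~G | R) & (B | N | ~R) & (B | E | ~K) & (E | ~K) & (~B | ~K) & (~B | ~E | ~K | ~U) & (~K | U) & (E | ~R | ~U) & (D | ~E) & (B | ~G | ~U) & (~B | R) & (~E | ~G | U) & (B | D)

Try B = False:
  (B | G) forces G = True.
  (B | E | ~G) forces E = True.
  (~D | ~E) forces D = False.
  clause (D | ~E) is falsified — backtrack.
So B = True.
  then (~B | ~K) forces K = False.
  then (~B | R) forces R = True.
  then (D | K) forces D = True.
  then (~D | ~U) forces U = False.
  then (~D | ~E) forces E = False.
  then (E | ~N) forces N = False.
  then (E | ~G) forces G = False.
All clauses satisfied.

B = True, N = False, U = False, D = True, K = False, G = False, E = False, R = True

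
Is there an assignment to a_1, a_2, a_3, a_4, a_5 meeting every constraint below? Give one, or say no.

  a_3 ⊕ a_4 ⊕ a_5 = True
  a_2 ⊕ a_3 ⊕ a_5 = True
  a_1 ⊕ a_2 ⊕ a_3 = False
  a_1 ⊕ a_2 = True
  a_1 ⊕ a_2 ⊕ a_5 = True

a_1=T; a_2=F; a_3=T; a_4=F; a_5=F

a_3 ⊕ a_4 ⊕ a_5 = T ⊕ F ⊕ F = True ✓
a_2 ⊕ a_3 ⊕ a_5 = F ⊕ T ⊕ F = True ✓
a_1 ⊕ a_2 ⊕ a_3 = T ⊕ F ⊕ T = False ✓
a_1 ⊕ a_2 = T ⊕ F = True ✓
a_1 ⊕ a_2 ⊕ a_5 = T ⊕ F ⊕ F = True ✓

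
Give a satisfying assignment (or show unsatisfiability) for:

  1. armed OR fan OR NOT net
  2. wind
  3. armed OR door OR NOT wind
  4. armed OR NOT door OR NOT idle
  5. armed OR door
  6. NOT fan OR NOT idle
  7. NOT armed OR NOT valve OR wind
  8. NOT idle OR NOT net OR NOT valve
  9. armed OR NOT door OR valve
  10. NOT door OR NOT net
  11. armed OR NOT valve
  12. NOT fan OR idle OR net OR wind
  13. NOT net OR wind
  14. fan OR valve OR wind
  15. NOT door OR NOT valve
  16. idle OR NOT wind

fan = False; valve = False; net = False; idle = True; armed = True; wind = True; door = False

Unit clause (wind) forces wind = True.
In (idle OR NOT wind) only idle is left, so idle = True.
In (NOT fan OR NOT idle) only NOT fan is left, so fan = False.
Set valve = False.
Set net = False.
Try armed = False:
  (armed OR door OR NOT wind) forces door = True.
  clause (armed OR NOT door OR NOT idle) is falsified — backtrack.
So armed = True.
Set door = False.
All clauses satisfied.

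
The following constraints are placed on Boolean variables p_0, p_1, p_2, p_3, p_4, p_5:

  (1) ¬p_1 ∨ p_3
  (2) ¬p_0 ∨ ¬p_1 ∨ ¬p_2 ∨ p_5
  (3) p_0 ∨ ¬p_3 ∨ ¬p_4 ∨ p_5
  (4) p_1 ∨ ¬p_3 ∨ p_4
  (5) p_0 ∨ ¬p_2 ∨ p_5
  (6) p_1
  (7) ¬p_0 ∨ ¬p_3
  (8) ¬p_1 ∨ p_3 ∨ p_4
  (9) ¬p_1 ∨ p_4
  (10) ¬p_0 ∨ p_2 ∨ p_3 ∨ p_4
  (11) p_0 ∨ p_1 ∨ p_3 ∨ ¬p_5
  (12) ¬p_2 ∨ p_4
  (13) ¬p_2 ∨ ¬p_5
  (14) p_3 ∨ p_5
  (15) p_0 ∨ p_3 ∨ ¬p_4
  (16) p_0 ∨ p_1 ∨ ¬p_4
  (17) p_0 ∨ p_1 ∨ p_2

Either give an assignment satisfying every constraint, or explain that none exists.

p_0 = False, p_1 = True, p_2 = False, p_3 = True, p_4 = True, p_5 = True

Unit clause (p_1) forces p_1 = True.
In (¬p_1 ∨ p_4) only p_4 is left, so p_4 = True.
In (¬p_1 ∨ p_3) only p_3 is left, so p_3 = True.
In (¬p_0 ∨ ¬p_3) only ¬p_0 is left, so p_0 = False.
In (p_0 ∨ ¬p_3 ∨ ¬p_4 ∨ p_5) only p_5 is left, so p_5 = True.
In (¬p_2 ∨ ¬p_5) only ¬p_2 is left, so p_2 = False.
All clauses satisfied.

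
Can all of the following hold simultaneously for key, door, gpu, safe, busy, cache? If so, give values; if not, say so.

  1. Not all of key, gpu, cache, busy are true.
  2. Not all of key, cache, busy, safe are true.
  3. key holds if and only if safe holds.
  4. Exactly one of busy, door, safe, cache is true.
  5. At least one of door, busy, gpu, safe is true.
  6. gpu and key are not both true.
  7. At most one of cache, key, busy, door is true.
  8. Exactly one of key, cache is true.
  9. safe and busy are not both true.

key: True, door: False, gpu: False, safe: True, busy: False, cache: False

  (1) {key, gpu, cache, busy}: 1/4 true — not all ✓
  (2) {key, cache, busy, safe}: 2/4 true — not all ✓
  (3) key=T, safe=T — same ✓
  (4) {busy, door, safe, cache}: 1 true — exactly one ✓
  (5) {door, busy, gpu, safe}: 1 true — at least one ✓
  (6) gpu=F, key=T — not both ✓
  (7) {cache, key, busy, door}: 1 true — at most one ✓
  (8) {key, cache}: 1 true — exactly one ✓
  (9) safe=T, busy=F — not both ✓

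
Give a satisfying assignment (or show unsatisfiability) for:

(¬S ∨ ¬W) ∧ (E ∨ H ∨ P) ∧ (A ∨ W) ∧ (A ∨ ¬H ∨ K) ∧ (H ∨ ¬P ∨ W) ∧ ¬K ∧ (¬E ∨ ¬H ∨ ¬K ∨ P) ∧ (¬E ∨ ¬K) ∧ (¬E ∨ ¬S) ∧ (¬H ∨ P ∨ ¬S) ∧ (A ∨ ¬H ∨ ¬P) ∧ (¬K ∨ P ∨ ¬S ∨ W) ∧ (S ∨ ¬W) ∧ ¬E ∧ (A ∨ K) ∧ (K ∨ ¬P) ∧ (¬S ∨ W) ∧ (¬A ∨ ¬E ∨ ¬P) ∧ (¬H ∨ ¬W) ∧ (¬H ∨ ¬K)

Unit clause (¬K) forces K = False.
Unit clause (¬E) forces E = False.
In (A ∨ K) only A is left, so A = True.
In (K ∨ ¬P) only ¬P is left, so P = False.
In (E ∨ H ∨ P) only H is left, so H = True.
In (¬H ∨ P ∨ ¬S) only ¬S is left, so S = False.
In (S ∨ ¬W) only ¬W is left, so W = False.
All clauses satisfied.

S: False, A: True, H: True, K: False, W: False, P: False, E: False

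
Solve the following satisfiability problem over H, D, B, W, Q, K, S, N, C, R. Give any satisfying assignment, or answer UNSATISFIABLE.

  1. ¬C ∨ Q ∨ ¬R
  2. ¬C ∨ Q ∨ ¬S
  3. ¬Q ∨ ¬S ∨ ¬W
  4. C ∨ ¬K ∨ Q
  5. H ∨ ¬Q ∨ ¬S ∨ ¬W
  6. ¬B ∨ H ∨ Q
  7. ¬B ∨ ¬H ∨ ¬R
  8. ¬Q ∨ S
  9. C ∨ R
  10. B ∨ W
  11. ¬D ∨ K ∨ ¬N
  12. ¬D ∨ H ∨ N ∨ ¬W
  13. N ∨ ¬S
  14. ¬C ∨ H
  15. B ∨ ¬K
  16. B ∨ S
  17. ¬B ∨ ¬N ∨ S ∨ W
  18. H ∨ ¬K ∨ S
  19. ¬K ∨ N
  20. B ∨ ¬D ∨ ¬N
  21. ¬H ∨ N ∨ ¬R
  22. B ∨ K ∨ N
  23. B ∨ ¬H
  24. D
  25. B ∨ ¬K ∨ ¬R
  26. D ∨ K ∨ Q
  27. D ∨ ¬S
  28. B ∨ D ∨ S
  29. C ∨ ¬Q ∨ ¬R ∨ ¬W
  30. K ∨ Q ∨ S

Unit clause (D) forces D = True.
Set H = False.
  then (¬C ∨ H) forces C = False.
  then (C ∨ R) forces R = True.
Try B = False:
  (B ∨ W) forces W = True.
  (¬D ∨ H ∨ N ∨ ¬W) forces N = True.
  clause (B ∨ ¬D ∨ ¬N) is falsified — backtrack.
So B = True.
  then (¬B ∨ H ∨ Q) forces Q = True.
  then (¬Q ∨ S) forces S = True.
  then (N ∨ ¬S) forces N = True.
  then (C ∨ ¬Q ∨ ¬R ∨ ¬W) forces W = False.
  then (¬D ∨ K ∨ ¬N) forces K = True.
All clauses satisfied.

H = False, D = True, B = True, W = False, Q = True, K = True, S = True, N = True, C = False, R = True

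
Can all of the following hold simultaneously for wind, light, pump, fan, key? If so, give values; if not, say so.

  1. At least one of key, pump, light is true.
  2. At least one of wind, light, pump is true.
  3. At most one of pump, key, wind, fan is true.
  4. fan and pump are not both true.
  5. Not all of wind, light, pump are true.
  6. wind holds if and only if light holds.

wind = False, light = False, pump = True, fan = False, key = False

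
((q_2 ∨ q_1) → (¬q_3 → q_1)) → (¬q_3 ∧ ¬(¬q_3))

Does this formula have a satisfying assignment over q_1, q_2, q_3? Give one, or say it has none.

q_1 = False, q_2 = True, q_3 = False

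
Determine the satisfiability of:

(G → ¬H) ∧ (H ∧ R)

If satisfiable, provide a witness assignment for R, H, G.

R: True, H: True, G: False

  G → ¬H = True
    ¬H = False
  H ∧ R = True
Both conjuncts True, so the formula holds.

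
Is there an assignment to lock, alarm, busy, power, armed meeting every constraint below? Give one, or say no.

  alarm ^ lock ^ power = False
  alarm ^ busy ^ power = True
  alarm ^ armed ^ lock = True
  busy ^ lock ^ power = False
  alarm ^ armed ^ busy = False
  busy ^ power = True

lock: True, alarm: False, busy: False, power: True, armed: False

alarm ^ lock ^ power = F ^ T ^ T = False ✓
alarm ^ busy ^ power = F ^ F ^ T = True ✓
alarm ^ armed ^ lock = F ^ F ^ T = True ✓
busy ^ lock ^ power = F ^ T ^ T = False ✓
alarm ^ armed ^ busy = F ^ F ^ F = False ✓
busy ^ power = F ^ T = True ✓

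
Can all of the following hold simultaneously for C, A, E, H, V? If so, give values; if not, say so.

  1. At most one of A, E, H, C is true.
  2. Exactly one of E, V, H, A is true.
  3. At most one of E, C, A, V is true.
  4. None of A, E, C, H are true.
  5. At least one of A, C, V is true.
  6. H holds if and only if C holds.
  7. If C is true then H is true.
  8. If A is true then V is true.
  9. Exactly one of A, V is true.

C=F; A=F; E=F; H=F; V=T

  (1) {A, E, H, C}: 0 true — at most one ✓
  (2) {E, V, H, A}: 1 true — exactly one ✓
  (3) {E, C, A, V}: 1 true — at most one ✓
  (4) {A, E, C, H}: 0 true — none ✓
  (5) {A, C, V}: 1 true — at least one ✓
  (6) H=F, C=F — same ✓
  (7) C=F ⇒ H: vacuous ✓
  (8) A=F ⇒ V: vacuous ✓
  (9) {A, V}: 1 true — exactly one ✓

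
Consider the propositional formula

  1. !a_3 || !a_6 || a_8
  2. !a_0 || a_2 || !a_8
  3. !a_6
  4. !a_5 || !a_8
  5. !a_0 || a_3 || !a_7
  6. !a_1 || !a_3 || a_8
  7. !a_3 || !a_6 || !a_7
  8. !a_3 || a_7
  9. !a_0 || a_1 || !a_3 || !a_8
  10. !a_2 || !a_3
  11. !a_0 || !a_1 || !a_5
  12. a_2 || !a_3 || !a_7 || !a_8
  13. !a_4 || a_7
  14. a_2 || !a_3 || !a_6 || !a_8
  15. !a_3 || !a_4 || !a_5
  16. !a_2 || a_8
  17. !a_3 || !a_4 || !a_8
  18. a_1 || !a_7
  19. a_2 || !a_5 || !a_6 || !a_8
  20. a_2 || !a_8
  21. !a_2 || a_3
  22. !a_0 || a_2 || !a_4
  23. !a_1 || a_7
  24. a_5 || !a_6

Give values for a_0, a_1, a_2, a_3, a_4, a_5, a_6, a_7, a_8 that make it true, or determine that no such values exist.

Unit clause (!a_6) forces a_6 = False.
Set a_0 = False.
Set a_1 = True.
  then (!a_1 || a_7) forces a_7 = True.
Try a_2 = True:
  (!a_2 || !a_3) forces a_3 = False.
  clause (!a_2 || a_3) is falsified — backtrack.
So a_2 = False.
  then (a_2 || !a_8) forces a_8 = False.
  then (!a_1 || !a_3 || a_8) forces a_3 = False.
Set a_4 = True.
Set a_5 = True.
All clauses satisfied.

a_0 = False; a_1 = True; a_2 = False; a_3 = False; a_4 = True; a_5 = True; a_6 = False; a_7 = True; a_8 = False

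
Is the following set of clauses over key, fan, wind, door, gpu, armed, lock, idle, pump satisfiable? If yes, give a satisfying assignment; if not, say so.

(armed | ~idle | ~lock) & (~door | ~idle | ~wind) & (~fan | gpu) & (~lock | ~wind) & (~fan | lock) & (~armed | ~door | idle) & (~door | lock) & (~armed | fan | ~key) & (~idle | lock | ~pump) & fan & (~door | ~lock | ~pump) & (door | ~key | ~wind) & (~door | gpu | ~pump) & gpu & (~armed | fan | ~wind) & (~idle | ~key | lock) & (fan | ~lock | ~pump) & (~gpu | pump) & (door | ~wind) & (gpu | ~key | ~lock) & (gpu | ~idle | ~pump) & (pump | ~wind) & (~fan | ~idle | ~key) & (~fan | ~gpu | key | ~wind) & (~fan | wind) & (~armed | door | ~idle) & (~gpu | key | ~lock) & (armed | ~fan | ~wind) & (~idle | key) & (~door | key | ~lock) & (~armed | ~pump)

Case fan = True:
  (~fan | gpu) forces gpu = True.
  (~fan | lock) forces lock = True.
  (~lock | ~wind) forces wind = False.
  Clause (~fan | wind) is falsified — contradiction.
Case fan = False:
  Clause (fan) is falsified — contradiction.
Both cases fail, so the formula is unsatisfiable.

The formula is unsatisfiable.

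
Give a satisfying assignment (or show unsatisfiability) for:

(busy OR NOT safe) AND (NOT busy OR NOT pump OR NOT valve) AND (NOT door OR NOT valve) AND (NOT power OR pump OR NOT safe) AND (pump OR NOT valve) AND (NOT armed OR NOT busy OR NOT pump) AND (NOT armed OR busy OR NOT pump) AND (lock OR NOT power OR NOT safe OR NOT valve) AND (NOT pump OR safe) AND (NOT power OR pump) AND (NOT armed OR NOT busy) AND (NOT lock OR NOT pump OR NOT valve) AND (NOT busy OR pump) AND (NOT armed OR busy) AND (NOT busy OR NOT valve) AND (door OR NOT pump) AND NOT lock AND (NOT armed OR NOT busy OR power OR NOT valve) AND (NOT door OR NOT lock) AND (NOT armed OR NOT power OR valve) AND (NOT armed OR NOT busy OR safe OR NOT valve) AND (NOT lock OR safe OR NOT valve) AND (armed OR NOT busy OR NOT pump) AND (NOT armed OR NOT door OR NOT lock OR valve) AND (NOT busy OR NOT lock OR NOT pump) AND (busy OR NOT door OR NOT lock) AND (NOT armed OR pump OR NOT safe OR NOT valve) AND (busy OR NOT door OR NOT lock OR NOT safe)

Unit clause (NOT lock) forces lock = False.
Set safe = False.
  then (NOT pump OR safe) forces pump = False.
  then (NOT power OR pump) forces power = False.
  then (NOT busy OR pump) forces busy = False.
  then (NOT armed OR busy) forces armed = False.
  then (pump OR NOT valve) forces valve = False.
Set door = True.
All clauses satisfied.

safe = False; pump = False; door = True; lock = False; armed = False; power = False; busy = False; valve = False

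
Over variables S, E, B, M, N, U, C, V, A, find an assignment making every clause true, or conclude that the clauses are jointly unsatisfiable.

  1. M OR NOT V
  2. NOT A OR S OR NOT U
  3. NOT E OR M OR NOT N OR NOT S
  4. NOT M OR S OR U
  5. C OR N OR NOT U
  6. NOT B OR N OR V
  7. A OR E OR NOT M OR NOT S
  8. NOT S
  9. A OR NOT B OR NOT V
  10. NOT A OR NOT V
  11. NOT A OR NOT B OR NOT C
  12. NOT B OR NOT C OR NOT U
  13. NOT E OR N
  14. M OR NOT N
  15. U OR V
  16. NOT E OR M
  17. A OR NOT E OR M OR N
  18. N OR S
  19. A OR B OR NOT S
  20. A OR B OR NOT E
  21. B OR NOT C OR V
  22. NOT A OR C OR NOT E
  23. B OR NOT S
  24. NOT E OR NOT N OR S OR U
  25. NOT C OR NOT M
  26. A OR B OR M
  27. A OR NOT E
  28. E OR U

Unit clause (NOT S) forces S = False.
In (N OR S) only N is left, so N = True.
In (M OR NOT N) only M is left, so M = True.
In (NOT C OR NOT M) only NOT C is left, so C = False.
In (NOT M OR S OR U) only U is left, so U = True.
In (NOT A OR S OR NOT U) only NOT A is left, so A = False.
In (A OR NOT E) only NOT E is left, so E = False.
Set B = True.
  then (A OR NOT B OR NOT V) forces V = False.
All clauses satisfied.

S: False, E: False, B: True, M: True, N: True, U: True, C: False, V: False, A: False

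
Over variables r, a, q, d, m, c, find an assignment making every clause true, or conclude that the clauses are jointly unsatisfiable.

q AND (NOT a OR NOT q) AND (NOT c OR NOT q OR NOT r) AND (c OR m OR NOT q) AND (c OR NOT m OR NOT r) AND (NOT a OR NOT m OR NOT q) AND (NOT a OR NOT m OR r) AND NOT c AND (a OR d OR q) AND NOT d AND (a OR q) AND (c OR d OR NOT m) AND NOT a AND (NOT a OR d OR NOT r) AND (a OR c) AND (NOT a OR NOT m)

Unsatisfiable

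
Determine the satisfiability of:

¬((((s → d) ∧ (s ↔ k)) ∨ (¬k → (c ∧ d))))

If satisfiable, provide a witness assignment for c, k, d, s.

c = False; k = False; d = True; s = True

  ¬((((s → d) ∧ (s ↔ k)) ∨ (¬k → (c ∧ d)))) = True
    ((s → d) ∧ (s ↔ k)) ∨ (¬k → (c ∧ d)) = False
      (s → d) ∧ (s ↔ k) = False
        s → d = True
        s ↔ k = False
      ¬k → (c ∧ d) = False
        ¬k = True
        c ∧ d = False
The formula evaluates to True.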